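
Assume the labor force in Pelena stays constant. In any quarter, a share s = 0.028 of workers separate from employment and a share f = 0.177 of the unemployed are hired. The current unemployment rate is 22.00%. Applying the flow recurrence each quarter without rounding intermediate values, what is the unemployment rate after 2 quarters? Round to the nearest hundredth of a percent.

With a fixed labor force, u_{t+1} = u_t + s·(1−u_t) − f·u_t = u_t·(1−s−f) + s.
Here 1−s−f = 0.795 and s = 0.028.
u_1 = 0.220000 × 0.795 + 0.028 = 0.202900.
u_2 = 0.202900 × 0.795 + 0.028 = 0.189306.

Unemployment rate after two quarters ≈ 18.93%.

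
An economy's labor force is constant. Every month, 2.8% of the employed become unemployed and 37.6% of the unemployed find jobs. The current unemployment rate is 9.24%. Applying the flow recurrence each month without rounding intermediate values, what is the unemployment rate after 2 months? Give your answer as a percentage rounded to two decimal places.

Unemployment rate after two months ≈ 7.75%.

With a fixed labor force, u_{t+1} = u_t + s·(1−u_t) − f·u_t = u_t·(1−s−f) + s.
Here 1−s−f = 0.596 and s = 0.028.
u_1 = 0.092400 × 0.596 + 0.028 = 0.083070.
u_2 = 0.083070 × 0.596 + 0.028 = 0.077510.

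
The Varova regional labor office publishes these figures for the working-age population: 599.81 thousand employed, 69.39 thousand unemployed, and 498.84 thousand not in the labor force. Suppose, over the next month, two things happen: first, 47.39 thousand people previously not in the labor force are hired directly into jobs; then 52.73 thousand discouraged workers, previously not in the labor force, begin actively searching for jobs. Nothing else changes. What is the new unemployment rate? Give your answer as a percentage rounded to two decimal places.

Initially, labor force = 599.81 + 69.39 = 669.20 thousand, so u = 69.39/669.20 = 10.37%.
After the first change, employed and labor force both rise by 47.39; unemployed unchanged → E = 647.20, U = 69.39, labor force = 716.59 thousand.
After the second change, unemployed and labor force both rise by 52.73 → E = 647.20, U = 122.12, labor force = 769.32 thousand.
New unemployment rate = 122.12 / 769.32 = 15.87%.

New unemployment rate ≈ 15.87%.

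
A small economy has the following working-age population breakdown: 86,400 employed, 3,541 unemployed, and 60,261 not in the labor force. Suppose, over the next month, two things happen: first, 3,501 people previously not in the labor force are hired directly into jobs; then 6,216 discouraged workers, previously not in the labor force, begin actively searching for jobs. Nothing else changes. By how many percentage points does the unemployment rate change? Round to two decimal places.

Initially, labor force = 86,400 + 3,541 = 89,941, so u = 3,541/89,941 = 3.94%.
After the first change, employed and labor force both rise by 3,501; unemployed unchanged → E = 89,901, U = 3,541, labor force = 93,442.
After the second change, unemployed and labor force both rise by 6,216 → E = 89,901, U = 9,757, labor force = 99,658.
New unemployment rate = 9,757 / 99,658 = 9.79%.
Change = 9.79% − 3.94% = +5.85 percentage points.

The unemployment rate changes by +5.85 percentage points.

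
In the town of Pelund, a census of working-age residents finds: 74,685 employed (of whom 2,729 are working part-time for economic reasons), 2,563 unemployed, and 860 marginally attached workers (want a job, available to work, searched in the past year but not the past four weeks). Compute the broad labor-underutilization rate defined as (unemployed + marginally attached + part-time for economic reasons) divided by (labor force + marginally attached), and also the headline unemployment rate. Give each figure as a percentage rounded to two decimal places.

Labor force = 74,685 + 2,563 = 77,248.
Numerator = 2,563 + 860 + 2,729 = 6,152.
Denominator = 77,248 + 860 = 78,108.
Broad rate = 6,152 / 78,108 = 7.88%.
Headline unemployment rate = 2,563 / 77,248 = 3.32%.

Broad underutilization rate ≈ 7.88%; headline unemployment rate ≈ 3.32%.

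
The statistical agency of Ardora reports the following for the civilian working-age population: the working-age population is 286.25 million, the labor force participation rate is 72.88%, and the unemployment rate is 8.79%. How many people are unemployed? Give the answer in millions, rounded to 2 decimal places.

About 18.34 million are unemployed.

Labor force = 0.7288 × 286.25 = 208.62 million.
Unemployed = 0.0879 × 208.62 ≈ 18.34 million.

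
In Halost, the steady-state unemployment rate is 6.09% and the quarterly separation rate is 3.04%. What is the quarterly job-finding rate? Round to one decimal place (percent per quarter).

From u* = s/(s+f): f = s·(1−u)/u.
f = 3.04 × (1 − 0.0609) / 0.0609 = 2.8549 / 0.0609 ≈ 46.9% per quarter.

Job-finding rate ≈ 46.9% per quarter.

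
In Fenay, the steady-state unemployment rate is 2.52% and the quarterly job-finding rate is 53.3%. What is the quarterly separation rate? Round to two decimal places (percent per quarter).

Separation rate ≈ 1.38% per quarter.

From u* = s/(s+f): s = u·f/(1−u).
s = 0.0252 × 53.3 / (1 − 0.0252) = 1.3432 / 0.9748 ≈ 1.38% per quarter.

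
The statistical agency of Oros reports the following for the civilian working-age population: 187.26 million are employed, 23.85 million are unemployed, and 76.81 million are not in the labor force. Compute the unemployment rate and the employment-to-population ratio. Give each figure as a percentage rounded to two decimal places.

Labor force = employed + unemployed = 187.26 + 23.85 = 211.11 million.
Working-age population = 211.11 + 76.81 = 287.92 million.
Unemployment rate = 23.85 / 211.11 = 11.30%.
Employment-population ratio = 187.26 / 287.92 = 65.04%.

Unemployment rate ≈ 11.30%; employment-population ratio ≈ 65.04%.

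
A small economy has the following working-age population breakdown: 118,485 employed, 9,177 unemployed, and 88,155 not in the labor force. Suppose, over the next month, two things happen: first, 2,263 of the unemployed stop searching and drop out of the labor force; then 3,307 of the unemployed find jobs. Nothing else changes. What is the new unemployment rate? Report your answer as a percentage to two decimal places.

Initially, labor force = 118,485 + 9,177 = 127,662, so u = 9,177/127,662 = 7.19%.
After the first change, unemployed and labor force both fall by 2,263 → E = 118,485, U = 6,914, labor force = 125,399.
After the second change, unemployed falls and employed rises by 3,307; labor force unchanged → E = 121,792, U = 3,607, labor force = 125,399.
New unemployment rate = 3,607 / 125,399 = 2.88%.

New unemployment rate ≈ 2.88%.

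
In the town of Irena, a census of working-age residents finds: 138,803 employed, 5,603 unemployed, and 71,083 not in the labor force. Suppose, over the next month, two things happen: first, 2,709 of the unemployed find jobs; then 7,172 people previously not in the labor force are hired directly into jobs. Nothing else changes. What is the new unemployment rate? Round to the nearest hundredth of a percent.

Initially, labor force = 138,803 + 5,603 = 144,406, so u = 5,603/144,406 = 3.88%.
After the first change, unemployed falls and employed rises by 2,709; labor force unchanged → E = 141,512, U = 2,894, labor force = 144,406.
After the second change, employed and labor force both rise by 7,172; unemployed unchanged → E = 148,684, U = 2,894, labor force = 151,578.
New unemployment rate = 2,894 / 151,578 = 1.91%.

New unemployment rate ≈ 1.91%.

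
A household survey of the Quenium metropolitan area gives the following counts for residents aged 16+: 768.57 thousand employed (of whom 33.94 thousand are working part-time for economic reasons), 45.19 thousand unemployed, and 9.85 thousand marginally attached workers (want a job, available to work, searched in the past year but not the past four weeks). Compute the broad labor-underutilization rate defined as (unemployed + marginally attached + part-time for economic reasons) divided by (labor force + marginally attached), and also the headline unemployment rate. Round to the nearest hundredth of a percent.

Labor force = 768.57 + 45.19 = 813.76 thousand.
Numerator = 45.19 + 9.85 + 33.94 = 88.98 thousand.
Denominator = 813.76 + 9.85 = 823.61 thousand.
Broad rate = 88.98 / 823.61 = 10.80%.
Headline unemployment rate = 45.19 / 813.76 = 5.55%.

Broad underutilization rate ≈ 10.80%; headline unemployment rate ≈ 5.55%.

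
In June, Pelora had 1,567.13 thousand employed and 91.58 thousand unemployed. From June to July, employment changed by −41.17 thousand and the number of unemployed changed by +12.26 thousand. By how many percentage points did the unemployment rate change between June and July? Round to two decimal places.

June: labor force = 1,567.13 + 91.58 = 1,658.71; u = 91.58/1,658.71 = 5.52%.
July: labor force = 1,525.96 + 103.84 = 1,629.80; u = 103.84/1,629.80 = 6.37%.
Change = 6.37% − 5.52% = +0.85 pp.

The unemployment rate changed by +0.85 percentage points.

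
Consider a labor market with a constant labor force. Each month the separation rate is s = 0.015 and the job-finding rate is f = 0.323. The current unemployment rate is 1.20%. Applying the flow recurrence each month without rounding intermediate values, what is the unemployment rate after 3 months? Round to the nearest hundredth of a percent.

With a fixed labor force, u_{t+1} = u_t + s·(1−u_t) − f·u_t = u_t·(1−s−f) + s.
Here 1−s−f = 0.662 and s = 0.015.
u_1 = 0.012000 × 0.662 + 0.015 = 0.022944.
u_2 = 0.022944 × 0.662 + 0.015 = 0.030189.
u_3 = 0.030189 × 0.662 + 0.015 = 0.034985.

Unemployment rate after three months ≈ 3.50%.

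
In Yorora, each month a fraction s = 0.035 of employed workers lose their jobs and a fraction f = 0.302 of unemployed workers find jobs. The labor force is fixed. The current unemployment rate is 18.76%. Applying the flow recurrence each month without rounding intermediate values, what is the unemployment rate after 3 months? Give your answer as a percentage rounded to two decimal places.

Unemployment rate after three months ≈ 12.83%.

With a fixed labor force, u_{t+1} = u_t + s·(1−u_t) − f·u_t = u_t·(1−s−f) + s.
Here 1−s−f = 0.663 and s = 0.035.
u_1 = 0.187600 × 0.663 + 0.035 = 0.159379.
u_2 = 0.159379 × 0.663 + 0.035 = 0.140668.
u_3 = 0.140668 × 0.663 + 0.035 = 0.128263.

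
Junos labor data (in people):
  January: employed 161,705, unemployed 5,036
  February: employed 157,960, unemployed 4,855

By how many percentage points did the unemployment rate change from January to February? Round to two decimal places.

January: labor force = 161,705 + 5,036 = 166,741; u = 5,036/166,741 = 3.02%.
February: labor force = 157,960 + 4,855 = 162,815; u = 4,855/162,815 = 2.98%.
Change = 2.98% − 3.02% = −0.04 pp.

The unemployment rate changed by −0.04 percentage points.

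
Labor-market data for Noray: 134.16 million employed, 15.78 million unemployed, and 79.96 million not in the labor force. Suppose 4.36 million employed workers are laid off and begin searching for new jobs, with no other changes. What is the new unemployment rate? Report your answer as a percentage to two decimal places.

Initially, labor force = 134.16 + 15.78 = 149.94 million, so u = 15.78/149.94 = 10.52%.
After the change, employed falls and unemployed rises by 4.36; labor force unchanged → E = 129.80, U = 20.14, labor force = 149.94 million.
New unemployment rate = 20.14 / 149.94 = 13.43%.

New unemployment rate ≈ 13.43%.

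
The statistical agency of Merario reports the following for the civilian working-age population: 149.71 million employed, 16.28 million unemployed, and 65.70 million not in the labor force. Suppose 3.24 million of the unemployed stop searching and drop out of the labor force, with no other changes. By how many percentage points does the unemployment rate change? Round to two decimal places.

The unemployment rate changes by −1.80 percentage points.

Initially, labor force = 149.71 + 16.28 = 165.99 million, so u = 16.28/165.99 = 9.81%.
After the change, unemployed and labor force both fall by 3.24 → E = 149.71, U = 13.04, labor force = 162.75 million.
New unemployment rate = 13.04 / 162.75 = 8.01%.
Change = 8.01% − 9.81% = −1.80 percentage points.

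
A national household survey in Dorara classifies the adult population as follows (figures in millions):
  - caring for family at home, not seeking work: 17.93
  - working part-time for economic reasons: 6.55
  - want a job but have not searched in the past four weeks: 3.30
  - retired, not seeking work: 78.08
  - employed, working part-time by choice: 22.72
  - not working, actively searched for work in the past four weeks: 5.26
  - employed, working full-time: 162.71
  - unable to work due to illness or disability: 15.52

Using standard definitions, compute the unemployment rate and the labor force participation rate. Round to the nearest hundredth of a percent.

Employed = 6.55 + 22.72 + 162.71 = 191.98 million (anyone who worked, including part-time for economic reasons, counts as employed).
Unemployed = 5.26 million.
Labor force = 191.98 + 5.26 = 197.24 million.
Not in labor force = 17.93 + 3.30 + 78.08 + 15.52 = 114.83 million (those not working and not actively searching are outside the labor force — including those who want a job but have given up searching).
Civilian working-age population = 197.24 + 114.83 = 312.07 million.
Unemployment rate = 5.26 / 197.24 = 2.67%.
Labor force participation rate = 197.24 / 312.07 = 63.20%.

Unemployment rate ≈ 2.67%; labor force participation rate ≈ 63.20%.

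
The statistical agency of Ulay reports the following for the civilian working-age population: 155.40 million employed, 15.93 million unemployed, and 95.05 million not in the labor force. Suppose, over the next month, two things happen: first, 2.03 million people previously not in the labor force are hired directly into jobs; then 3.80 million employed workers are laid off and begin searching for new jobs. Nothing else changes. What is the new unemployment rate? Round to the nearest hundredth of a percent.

New unemployment rate ≈ 11.38%.

Initially, labor force = 155.40 + 15.93 = 171.33 million, so u = 15.93/171.33 = 9.30%.
After the first change, employed and labor force both rise by 2.03; unemployed unchanged → E = 157.43, U = 15.93, labor force = 173.36 million.
After the second change, employed falls and unemployed rises by 3.80; labor force unchanged → E = 153.63, U = 19.73, labor force = 173.36 million.
New unemployment rate = 19.73 / 173.36 = 11.38%.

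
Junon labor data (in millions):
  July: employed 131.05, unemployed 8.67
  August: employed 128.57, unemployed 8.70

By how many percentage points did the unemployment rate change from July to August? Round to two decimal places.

July: labor force = 131.05 + 8.67 = 139.72; u = 8.67/139.72 = 6.21%.
August: labor force = 128.57 + 8.70 = 137.27; u = 8.70/137.27 = 6.34%.
Change = 6.34% − 6.21% = +0.13 pp.

The unemployment rate changed by +0.13 percentage points.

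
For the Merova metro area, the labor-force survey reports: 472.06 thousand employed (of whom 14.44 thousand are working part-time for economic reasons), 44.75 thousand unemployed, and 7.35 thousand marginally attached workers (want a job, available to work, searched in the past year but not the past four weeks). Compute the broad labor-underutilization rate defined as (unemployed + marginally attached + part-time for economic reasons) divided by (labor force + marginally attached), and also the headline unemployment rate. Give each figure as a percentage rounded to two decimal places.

Labor force = 472.06 + 44.75 = 516.81 thousand.
Numerator = 44.75 + 7.35 + 14.44 = 66.54 thousand.
Denominator = 516.81 + 7.35 = 524.16 thousand.
Broad rate = 66.54 / 524.16 = 12.69%.
Headline unemployment rate = 44.75 / 516.81 = 8.66%.

Broad underutilization rate ≈ 12.69%; headline unemployment rate ≈ 8.66%.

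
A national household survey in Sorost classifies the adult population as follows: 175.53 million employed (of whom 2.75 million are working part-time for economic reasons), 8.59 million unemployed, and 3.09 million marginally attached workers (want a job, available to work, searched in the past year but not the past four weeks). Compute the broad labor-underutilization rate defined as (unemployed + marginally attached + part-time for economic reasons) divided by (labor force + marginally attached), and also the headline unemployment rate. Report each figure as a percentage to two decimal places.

Broad underutilization rate ≈ 7.71%; headline unemployment rate ≈ 4.67%.

Labor force = 175.53 + 8.59 = 184.12 million.
Numerator = 8.59 + 3.09 + 2.75 = 14.43 million.
Denominator = 184.12 + 3.09 = 187.21 million.
Broad rate = 14.43 / 187.21 = 7.71%.
Headline unemployment rate = 8.59 / 184.12 = 4.67%.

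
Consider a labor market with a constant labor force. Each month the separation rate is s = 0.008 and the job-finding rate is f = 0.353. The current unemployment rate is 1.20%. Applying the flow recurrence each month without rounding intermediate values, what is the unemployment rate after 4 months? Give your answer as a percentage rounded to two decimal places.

With a fixed labor force, u_{t+1} = u_t + s·(1−u_t) − f·u_t = u_t·(1−s−f) + s.
Here 1−s−f = 0.639 and s = 0.008.
u_1 = 0.012000 × 0.639 + 0.008 = 0.015668.
u_2 = 0.015668 × 0.639 + 0.008 = 0.018012.
u_3 = 0.018012 × 0.639 + 0.008 = 0.019510.
u_4 = 0.019510 × 0.639 + 0.008 = 0.020467.

Unemployment rate after four months ≈ 2.05%.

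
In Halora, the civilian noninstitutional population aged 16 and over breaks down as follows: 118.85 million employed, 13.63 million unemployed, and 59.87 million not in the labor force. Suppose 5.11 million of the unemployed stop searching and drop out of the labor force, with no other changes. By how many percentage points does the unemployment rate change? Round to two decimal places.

The unemployment rate changes by −3.60 percentage points.

Initially, labor force = 118.85 + 13.63 = 132.48 million, so u = 13.63/132.48 = 10.29%.
After the change, unemployed and labor force both fall by 5.11 → E = 118.85, U = 8.52, labor force = 127.37 million.
New unemployment rate = 8.52 / 127.37 = 6.69%.
Change = 6.69% − 10.29% = −3.60 percentage points.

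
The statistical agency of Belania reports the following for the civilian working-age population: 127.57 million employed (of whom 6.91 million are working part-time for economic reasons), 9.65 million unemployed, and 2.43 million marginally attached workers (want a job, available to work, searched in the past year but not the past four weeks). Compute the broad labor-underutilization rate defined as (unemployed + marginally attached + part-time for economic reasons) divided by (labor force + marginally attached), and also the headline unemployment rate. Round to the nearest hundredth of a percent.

Broad underutilization rate ≈ 13.60%; headline unemployment rate ≈ 7.03%.

Labor force = 127.57 + 9.65 = 137.22 million.
Numerator = 9.65 + 2.43 + 6.91 = 18.99 million.
Denominator = 137.22 + 2.43 = 139.65 million.
Broad rate = 18.99 / 139.65 = 13.60%.
Headline unemployment rate = 9.65 / 137.22 = 7.03%.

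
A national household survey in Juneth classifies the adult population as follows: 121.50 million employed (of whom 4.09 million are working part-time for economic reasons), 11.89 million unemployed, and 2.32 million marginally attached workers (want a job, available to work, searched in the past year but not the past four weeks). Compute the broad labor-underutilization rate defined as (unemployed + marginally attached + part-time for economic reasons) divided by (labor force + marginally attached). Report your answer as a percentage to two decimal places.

Broad underutilization rate ≈ 13.48%.

Labor force = 121.50 + 11.89 = 133.39 million.
Numerator = 11.89 + 2.32 + 4.09 = 18.30 million.
Denominator = 133.39 + 2.32 = 135.71 million.
Broad rate = 18.30 / 135.71 = 13.48%.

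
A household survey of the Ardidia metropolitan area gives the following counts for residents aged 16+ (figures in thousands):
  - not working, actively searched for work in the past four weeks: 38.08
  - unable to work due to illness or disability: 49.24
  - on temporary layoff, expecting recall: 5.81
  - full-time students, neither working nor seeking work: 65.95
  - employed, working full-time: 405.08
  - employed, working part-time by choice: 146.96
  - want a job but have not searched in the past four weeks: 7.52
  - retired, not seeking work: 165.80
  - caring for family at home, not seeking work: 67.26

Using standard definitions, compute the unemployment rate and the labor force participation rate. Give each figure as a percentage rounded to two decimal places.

Employed = 405.08 + 146.96 = 552.04 thousand.
Unemployed = 38.08 + 5.81 = 43.89 thousand (jobless and actively searching, or on temporary layoff).
Labor force = 552.04 + 43.89 = 595.93 thousand.
Not in labor force = 49.24 + 65.95 + 7.52 + 165.80 + 67.26 = 355.77 thousand (those not working and not actively searching are outside the labor force — including those who want a job but have given up searching).
Civilian working-age population = 595.93 + 355.77 = 951.70 thousand.
Unemployment rate = 43.89 / 595.93 = 7.36%.
Labor force participation rate = 595.93 / 951.70 = 62.62%.

Unemployment rate ≈ 7.36%; labor force participation rate ≈ 62.62%.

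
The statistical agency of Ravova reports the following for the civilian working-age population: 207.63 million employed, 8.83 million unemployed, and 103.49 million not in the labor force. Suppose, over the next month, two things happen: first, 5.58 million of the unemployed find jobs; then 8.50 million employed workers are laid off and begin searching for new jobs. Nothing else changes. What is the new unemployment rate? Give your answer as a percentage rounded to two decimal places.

Initially, labor force = 207.63 + 8.83 = 216.46 million, so u = 8.83/216.46 = 4.08%.
After the first change, unemployed falls and employed rises by 5.58; labor force unchanged → E = 213.21, U = 3.25, labor force = 216.46 million.
After the second change, employed falls and unemployed rises by 8.50; labor force unchanged → E = 204.71, U = 11.75, labor force = 216.46 million.
New unemployment rate = 11.75 / 216.46 = 5.43%.

New unemployment rate ≈ 5.43%.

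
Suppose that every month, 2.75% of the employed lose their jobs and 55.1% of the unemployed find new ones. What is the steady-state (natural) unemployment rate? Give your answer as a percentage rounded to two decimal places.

At steady state the flows balance: s·E = f·U, so U/(E+U) = s/(s+f).
u* = 2.75 / (2.75 + 55.1) = 2.75 / 57.85 = 4.75%.

Steady-state unemployment rate ≈ 4.75%.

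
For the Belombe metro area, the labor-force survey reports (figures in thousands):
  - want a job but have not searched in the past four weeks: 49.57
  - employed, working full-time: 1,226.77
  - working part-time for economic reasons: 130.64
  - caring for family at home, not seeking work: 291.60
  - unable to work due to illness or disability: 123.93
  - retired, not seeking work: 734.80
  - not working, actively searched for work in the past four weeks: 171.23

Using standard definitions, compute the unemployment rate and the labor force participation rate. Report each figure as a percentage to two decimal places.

Employed = 1,226.77 + 130.64 = 1,357.41 thousand (anyone who worked, including part-time for economic reasons, counts as employed).
Unemployed = 171.23 thousand.
Labor force = 1,357.41 + 171.23 = 1,528.64 thousand.
Not in labor force = 49.57 + 291.60 + 123.93 + 734.80 = 1,199.90 thousand (those not working and not actively searching are outside the labor force — including those who want a job but have given up searching).
Civilian working-age population = 1,528.64 + 1,199.90 = 2,728.54 thousand.
Unemployment rate = 171.23 / 1,528.64 = 11.20%.
Labor force participation rate = 1,528.64 / 2,728.54 = 56.02%.

Unemployment rate ≈ 11.20%; labor force participation rate ≈ 56.02%.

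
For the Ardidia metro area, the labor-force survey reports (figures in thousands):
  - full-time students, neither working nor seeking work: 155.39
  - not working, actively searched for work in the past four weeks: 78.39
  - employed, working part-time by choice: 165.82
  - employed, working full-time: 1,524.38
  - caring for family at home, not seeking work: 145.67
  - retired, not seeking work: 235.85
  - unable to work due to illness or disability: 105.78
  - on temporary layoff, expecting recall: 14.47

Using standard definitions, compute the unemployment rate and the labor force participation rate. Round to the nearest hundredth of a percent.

Unemployment rate ≈ 5.21%; labor force participation rate ≈ 73.51%.

Employed = 165.82 + 1,524.38 = 1,690.20 thousand.
Unemployed = 78.39 + 14.47 = 92.86 thousand (jobless and actively searching, or on temporary layoff).
Labor force = 1,690.20 + 92.86 = 1,783.06 thousand.
Not in labor force = 155.39 + 145.67 + 235.85 + 105.78 = 642.69 thousand (those not working and not actively searching are outside the labor force).
Civilian working-age population = 1,783.06 + 642.69 = 2,425.75 thousand.
Unemployment rate = 92.86 / 1,783.06 = 5.21%.
Labor force participation rate = 1,783.06 / 2,425.75 = 73.51%.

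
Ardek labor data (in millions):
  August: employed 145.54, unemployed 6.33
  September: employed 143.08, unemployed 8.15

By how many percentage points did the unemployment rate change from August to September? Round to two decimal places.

The unemployment rate changed by +1.22 percentage points.

August: labor force = 145.54 + 6.33 = 151.87; u = 6.33/151.87 = 4.17%.
September: labor force = 143.08 + 8.15 = 151.23; u = 8.15/151.23 = 5.39%.
Change = 5.39% − 4.17% = +1.22 pp.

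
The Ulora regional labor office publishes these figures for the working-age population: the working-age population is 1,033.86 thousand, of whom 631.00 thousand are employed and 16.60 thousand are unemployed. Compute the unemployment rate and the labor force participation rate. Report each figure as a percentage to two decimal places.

Labor force = employed + unemployed = 631.00 + 16.60 = 647.60 thousand.
Unemployment rate = 16.60 / 647.60 = 2.56%.
Labor force participation rate = 647.60 / 1,033.86 = 62.64%.

Unemployment rate ≈ 2.56%; labor force participation rate ≈ 62.64%.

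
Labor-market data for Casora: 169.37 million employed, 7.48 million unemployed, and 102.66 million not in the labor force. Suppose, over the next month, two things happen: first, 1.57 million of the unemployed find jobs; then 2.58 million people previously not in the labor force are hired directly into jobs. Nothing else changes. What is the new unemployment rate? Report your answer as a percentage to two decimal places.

New unemployment rate ≈ 3.29%.

Initially, labor force = 169.37 + 7.48 = 176.85 million, so u = 7.48/176.85 = 4.23%.
After the first change, unemployed falls and employed rises by 1.57; labor force unchanged → E = 170.94, U = 5.91, labor force = 176.85 million.
After the second change, employed and labor force both rise by 2.58; unemployed unchanged → E = 173.52, U = 5.91, labor force = 179.43 million.
New unemployment rate = 5.91 / 179.43 = 3.29%.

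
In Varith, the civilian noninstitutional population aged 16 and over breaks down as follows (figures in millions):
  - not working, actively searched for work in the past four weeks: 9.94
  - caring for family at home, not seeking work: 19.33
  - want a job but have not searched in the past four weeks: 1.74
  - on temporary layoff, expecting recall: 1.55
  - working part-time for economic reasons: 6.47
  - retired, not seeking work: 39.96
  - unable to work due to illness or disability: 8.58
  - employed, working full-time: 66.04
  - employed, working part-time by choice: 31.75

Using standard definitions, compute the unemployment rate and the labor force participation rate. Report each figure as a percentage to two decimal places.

Employed = 6.47 + 66.04 + 31.75 = 104.26 million (anyone who worked, including part-time for economic reasons, counts as employed).
Unemployed = 9.94 + 1.55 = 11.49 million (jobless and actively searching, or on temporary layoff).
Labor force = 104.26 + 11.49 = 115.75 million.
Not in labor force = 19.33 + 1.74 + 39.96 + 8.58 = 69.61 million (those not working and not actively searching are outside the labor force — including those who want a job but have given up searching).
Civilian working-age population = 115.75 + 69.61 = 185.36 million.
Unemployment rate = 11.49 / 115.75 = 9.93%.
Labor force participation rate = 115.75 / 185.36 = 62.45%.

Unemployment rate ≈ 9.93%; labor force participation rate ≈ 62.45%.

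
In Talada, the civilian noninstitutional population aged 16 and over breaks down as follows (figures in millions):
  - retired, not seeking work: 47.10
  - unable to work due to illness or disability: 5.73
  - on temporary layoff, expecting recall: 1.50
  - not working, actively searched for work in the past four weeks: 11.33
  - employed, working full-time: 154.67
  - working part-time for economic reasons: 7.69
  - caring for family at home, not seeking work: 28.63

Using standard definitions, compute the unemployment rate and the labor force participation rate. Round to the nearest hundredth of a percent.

Employed = 154.67 + 7.69 = 162.36 million (anyone who worked, including part-time for economic reasons, counts as employed).
Unemployed = 1.50 + 11.33 = 12.83 million (jobless and actively searching, or on temporary layoff).
Labor force = 162.36 + 12.83 = 175.19 million.
Not in labor force = 47.10 + 5.73 + 28.63 = 81.46 million (those not working and not actively searching are outside the labor force).
Civilian working-age population = 175.19 + 81.46 = 256.65 million.
Unemployment rate = 12.83 / 175.19 = 7.32%.
Labor force participation rate = 175.19 / 256.65 = 68.26%.

Unemployment rate ≈ 7.32%; labor force participation rate ≈ 68.26%.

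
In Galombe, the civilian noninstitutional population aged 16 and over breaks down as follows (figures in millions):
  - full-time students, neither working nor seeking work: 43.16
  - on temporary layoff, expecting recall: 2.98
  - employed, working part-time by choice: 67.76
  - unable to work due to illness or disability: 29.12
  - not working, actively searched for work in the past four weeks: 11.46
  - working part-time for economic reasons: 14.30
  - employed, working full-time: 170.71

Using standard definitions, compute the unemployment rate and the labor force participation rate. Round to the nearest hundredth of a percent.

Unemployment rate ≈ 5.40%; labor force participation rate ≈ 78.71%.

Employed = 67.76 + 14.30 + 170.71 = 252.77 million (anyone who worked, including part-time for economic reasons, counts as employed).
Unemployed = 2.98 + 11.46 = 14.44 million (jobless and actively searching, or on temporary layoff).
Labor force = 252.77 + 14.44 = 267.21 million.
Not in labor force = 43.16 + 29.12 = 72.28 million (those not working and not actively searching are outside the labor force).
Civilian working-age population = 267.21 + 72.28 = 339.49 million.
Unemployment rate = 14.44 / 267.21 = 5.40%.
Labor force participation rate = 267.21 / 339.49 = 78.71%.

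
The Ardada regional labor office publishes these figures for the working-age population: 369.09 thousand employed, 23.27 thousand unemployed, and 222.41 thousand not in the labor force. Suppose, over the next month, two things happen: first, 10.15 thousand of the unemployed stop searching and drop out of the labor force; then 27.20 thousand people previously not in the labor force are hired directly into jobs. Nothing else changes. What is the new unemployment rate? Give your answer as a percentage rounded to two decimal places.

Initially, labor force = 369.09 + 23.27 = 392.36 thousand, so u = 23.27/392.36 = 5.93%.
After the first change, unemployed and labor force both fall by 10.15 → E = 369.09, U = 13.12, labor force = 382.21 thousand.
After the second change, employed and labor force both rise by 27.20; unemployed unchanged → E = 396.29, U = 13.12, labor force = 409.41 thousand.
New unemployment rate = 13.12 / 409.41 = 3.20%.

New unemployment rate ≈ 3.20%.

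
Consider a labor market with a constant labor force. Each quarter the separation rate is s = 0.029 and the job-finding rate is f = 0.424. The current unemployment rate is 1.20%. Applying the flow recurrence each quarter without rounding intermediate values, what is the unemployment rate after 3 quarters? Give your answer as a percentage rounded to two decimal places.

With a fixed labor force, u_{t+1} = u_t + s·(1−u_t) − f·u_t = u_t·(1−s−f) + s.
Here 1−s−f = 0.547 and s = 0.029.
u_1 = 0.012000 × 0.547 + 0.029 = 0.035564.
u_2 = 0.035564 × 0.547 + 0.029 = 0.048454.
u_3 = 0.048454 × 0.547 + 0.029 = 0.055504.

Unemployment rate after three quarters ≈ 5.55%.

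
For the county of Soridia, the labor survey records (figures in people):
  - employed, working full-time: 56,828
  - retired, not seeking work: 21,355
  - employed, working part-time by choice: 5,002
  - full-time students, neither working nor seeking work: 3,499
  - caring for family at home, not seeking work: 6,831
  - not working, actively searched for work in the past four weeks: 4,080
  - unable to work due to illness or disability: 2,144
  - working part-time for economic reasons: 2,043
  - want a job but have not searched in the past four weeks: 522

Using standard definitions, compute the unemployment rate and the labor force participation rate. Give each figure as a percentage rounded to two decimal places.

Employed = 56,828 + 5,002 + 2,043 = 63,873 (anyone who worked, including part-time for economic reasons, counts as employed).
Unemployed = 4,080.
Labor force = 63,873 + 4,080 = 67,953.
Not in labor force = 21,355 + 3,499 + 6,831 + 2,144 + 522 = 34,351 (those not working and not actively searching are outside the labor force — including those who want a job but have given up searching).
Civilian working-age population = 67,953 + 34,351 = 102,304.
Unemployment rate = 4,080 / 67,953 = 6.00%.
Labor force participation rate = 67,953 / 102,304 = 66.42%.

Unemployment rate ≈ 6.00%; labor force participation rate ≈ 66.42%.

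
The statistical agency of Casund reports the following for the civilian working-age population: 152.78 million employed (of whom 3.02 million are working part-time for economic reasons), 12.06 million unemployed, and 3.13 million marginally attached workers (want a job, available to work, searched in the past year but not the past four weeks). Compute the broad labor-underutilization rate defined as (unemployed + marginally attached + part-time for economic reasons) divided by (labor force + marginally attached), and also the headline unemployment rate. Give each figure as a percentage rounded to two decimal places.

Broad underutilization rate ≈ 10.84%; headline unemployment rate ≈ 7.32%.

Labor force = 152.78 + 12.06 = 164.84 million.
Numerator = 12.06 + 3.13 + 3.02 = 18.21 million.
Denominator = 164.84 + 3.13 = 167.97 million.
Broad rate = 18.21 / 167.97 = 10.84%.
Headline unemployment rate = 12.06 / 164.84 = 7.32%.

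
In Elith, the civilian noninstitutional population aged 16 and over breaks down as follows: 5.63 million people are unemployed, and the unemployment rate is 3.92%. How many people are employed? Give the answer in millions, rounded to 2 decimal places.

About 137.99 million are employed.

Labor force = U / u = 5.63 / 0.0392 ≈ 143.62 million.
Employed = labor force − unemployed = 143.62 − 5.63 = 137.99 million.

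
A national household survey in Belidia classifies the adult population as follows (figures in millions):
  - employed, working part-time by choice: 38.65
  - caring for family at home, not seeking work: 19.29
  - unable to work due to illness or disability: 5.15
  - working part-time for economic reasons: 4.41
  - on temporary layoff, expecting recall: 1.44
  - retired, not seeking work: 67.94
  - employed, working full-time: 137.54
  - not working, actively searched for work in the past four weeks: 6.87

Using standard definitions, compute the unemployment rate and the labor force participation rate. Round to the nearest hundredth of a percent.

Employed = 38.65 + 4.41 + 137.54 = 180.60 million (anyone who worked, including part-time for economic reasons, counts as employed).
Unemployed = 1.44 + 6.87 = 8.31 million (jobless and actively searching, or on temporary layoff).
Labor force = 180.60 + 8.31 = 188.91 million.
Not in labor force = 19.29 + 5.15 + 67.94 = 92.38 million (those not working and not actively searching are outside the labor force).
Civilian working-age population = 188.91 + 92.38 = 281.29 million.
Unemployment rate = 8.31 / 188.91 = 4.40%.
Labor force participation rate = 188.91 / 281.29 = 67.16%.

Unemployment rate ≈ 4.40%; labor force participation rate ≈ 67.16%.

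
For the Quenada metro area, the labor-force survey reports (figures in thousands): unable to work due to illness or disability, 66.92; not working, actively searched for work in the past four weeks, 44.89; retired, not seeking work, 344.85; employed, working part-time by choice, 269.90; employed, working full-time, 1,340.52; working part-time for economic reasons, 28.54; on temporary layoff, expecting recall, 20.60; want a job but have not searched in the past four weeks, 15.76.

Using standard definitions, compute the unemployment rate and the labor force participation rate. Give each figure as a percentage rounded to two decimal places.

Employed = 269.90 + 1,340.52 + 28.54 = 1,638.96 thousand (anyone who worked, including part-time for economic reasons, counts as employed).
Unemployed = 44.89 + 20.60 = 65.49 thousand (jobless and actively searching, or on temporary layoff).
Labor force = 1,638.96 + 65.49 = 1,704.45 thousand.
Not in labor force = 66.92 + 344.85 + 15.76 = 427.53 thousand (those not working and not actively searching are outside the labor force — including those who want a job but have given up searching).
Civilian working-age population = 1,704.45 + 427.53 = 2,131.98 thousand.
Unemployment rate = 65.49 / 1,704.45 = 3.84%.
Labor force participation rate = 1,704.45 / 2,131.98 = 79.95%.

Unemployment rate ≈ 3.84%; labor force participation rate ≈ 79.95%.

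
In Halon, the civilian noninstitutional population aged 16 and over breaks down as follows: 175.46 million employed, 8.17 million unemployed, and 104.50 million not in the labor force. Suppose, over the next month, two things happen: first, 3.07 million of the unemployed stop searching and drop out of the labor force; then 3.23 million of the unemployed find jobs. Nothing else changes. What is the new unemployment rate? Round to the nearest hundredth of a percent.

New unemployment rate ≈ 1.04%.

Initially, labor force = 175.46 + 8.17 = 183.63 million, so u = 8.17/183.63 = 4.45%.
After the first change, unemployed and labor force both fall by 3.07 → E = 175.46, U = 5.10, labor force = 180.56 million.
After the second change, unemployed falls and employed rises by 3.23; labor force unchanged → E = 178.69, U = 1.87, labor force = 180.56 million.
New unemployment rate = 1.87 / 180.56 = 1.04%.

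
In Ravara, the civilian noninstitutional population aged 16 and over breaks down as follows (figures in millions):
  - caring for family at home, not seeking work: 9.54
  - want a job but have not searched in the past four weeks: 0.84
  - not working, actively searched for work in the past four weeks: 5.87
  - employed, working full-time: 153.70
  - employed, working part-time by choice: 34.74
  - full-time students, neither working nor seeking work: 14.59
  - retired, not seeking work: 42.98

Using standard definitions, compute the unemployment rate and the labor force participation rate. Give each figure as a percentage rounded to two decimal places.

Employed = 153.70 + 34.74 = 188.44 million.
Unemployed = 5.87 million.
Labor force = 188.44 + 5.87 = 194.31 million.
Not in labor force = 9.54 + 0.84 + 14.59 + 42.98 = 67.95 million (those not working and not actively searching are outside the labor force — including those who want a job but have given up searching).
Civilian working-age population = 194.31 + 67.95 = 262.26 million.
Unemployment rate = 5.87 / 194.31 = 3.02%.
Labor force participation rate = 194.31 / 262.26 = 74.09%.

Unemployment rate ≈ 3.02%; labor force participation rate ≈ 74.09%.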